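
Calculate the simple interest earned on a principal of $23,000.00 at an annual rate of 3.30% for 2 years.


Simple interest formula: I = P × r × t
I = $23,000.00 × 0.033 × 2
I = $1,518.00

I = P × r × t = $1,518.00


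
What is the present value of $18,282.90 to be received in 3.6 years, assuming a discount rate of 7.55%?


Present value formula: PV = FV / (1 + r)^t
PV = $18,282.90 / (1 + 0.0755)^3.6
PV = $18,282.90 / 1.2995635
PV = $14,068.49

PV = FV / (1 + r)^t = $14,068.49


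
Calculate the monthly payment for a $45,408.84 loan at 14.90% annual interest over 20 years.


Loan payment formula: PMT = PV × r / (1 − (1 + r)^(−n))
Monthly rate r = 0.149/12 ≈ 0.01241667, n = 240 months
Denominator: 1 − (1 + 0.149/12)^(−240) = 0.948267
PMT = $45,408.84 × (0.149/12) / 0.948267
PMT = $594.59 per month

PMT = PV × r / (1-(1+r)^(-n)) = $594.59/month


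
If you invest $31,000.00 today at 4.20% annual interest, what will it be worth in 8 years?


Future value formula: FV = PV × (1 + r)^t
FV = $31,000.00 × (1 + 0.042)^8
FV = $31,000.00 × 1.389766
FV = $43,082.75

FV = PV × (1 + r)^t = $43,082.75


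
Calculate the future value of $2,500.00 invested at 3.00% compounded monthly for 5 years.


Compound interest formula: A = P(1 + r/n)^(nt)
A = $2,500.00 × (1 + 0.03/12)^(12 × 5)
Growth factor: (1 + 0.03/12)^60 = 1.161617
A = $2,500.00 × 1.161617
A = $2,904.04

A = P(1 + r/n)^(nt) = $2,904.04


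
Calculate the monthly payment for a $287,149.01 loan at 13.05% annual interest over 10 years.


Loan payment formula: PMT = PV × r / (1 − (1 + r)^(−n))
Monthly rate r = 0.1305/12 = 0.010875, n = 120 months
Denominator: 1 − (1 + 0.1305/12)^(−120) = 0.726910
PMT = $287,149.01 × (0.1305/12) / 0.726910
PMT = $4,295.92 per month

PMT = PV × r / (1-(1+r)^(-n)) = $4,295.92/month


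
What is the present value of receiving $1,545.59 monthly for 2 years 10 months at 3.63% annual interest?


Present value of an ordinary annuity: PV = PMT × (1 − (1 + r)^(−n)) / r
Monthly rate r = 0.0363/12 = 0.003025, n = 34
PV = $1,545.59 × (1 − (1 + 0.0363/12)^(−34)) / (0.0363/12)
PV = $1,545.59 × 32.263674
PV = $49,866.41

PV = PMT × (1-(1+r)^(-n))/r = $49,866.41


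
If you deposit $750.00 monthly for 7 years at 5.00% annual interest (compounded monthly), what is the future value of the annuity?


Future value of an ordinary annuity: FV = PMT × ((1 + r)^n − 1) / r
Monthly rate r = 0.05/12 ≈ 0.00416667, n = 84
FV = $750.00 × ((1 + 0.05/12)^84 − 1) / (0.05/12)
FV = $750.00 × 100.328653
FV = $75,246.49

FV = PMT × ((1+r)^n - 1)/r = $75,246.49


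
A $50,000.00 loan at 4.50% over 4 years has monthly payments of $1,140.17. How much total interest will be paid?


Total paid over the life of the loan = PMT × n.
Total paid = $1,140.17 × 48 = $54,728.16
Total interest = total paid − principal = $54,728.16 − $50,000.00 = $4,728.16

Total interest = (PMT × n) - PV = $4,728.16


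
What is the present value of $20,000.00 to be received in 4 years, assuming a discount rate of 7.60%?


Present value formula: PV = FV / (1 + r)^t
PV = $20,000.00 / (1 + 0.076)^4
PV = $20,000.00 / 1.340445
PV = $14,920.42

PV = FV / (1 + r)^t = $14,920.42


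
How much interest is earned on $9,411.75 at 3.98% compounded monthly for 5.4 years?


Compound interest earned = final amount − principal.
A = P(1 + r/n)^(nt) = $9,411.75 × (1 + 0.0398/12)^(12 × 5.4) = $11,664.19
Interest = A − P = $11,664.19 − $9,411.75 = $2,252.44

Interest = A - P = $2,252.44


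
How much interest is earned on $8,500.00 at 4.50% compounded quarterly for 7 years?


Compound interest earned = final amount − principal.
A = P(1 + r/n)^(nt) = $8,500.00 × (1 + 0.045/4)^(4 × 7) = $11,626.74
Interest = A − P = $11,626.74 − $8,500.00 = $3,126.74

Interest = A - P = $3,126.74


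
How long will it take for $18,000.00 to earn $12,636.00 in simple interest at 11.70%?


Rearrange the simple interest formula for t:
I = P × r × t  ⇒  t = I / (P × r)
t = $12,636.00 / ($18,000.00 × 0.117)
t = 6

t = I/(P×r) = 6 years


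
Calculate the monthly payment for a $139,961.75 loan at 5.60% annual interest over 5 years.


Loan payment formula: PMT = PV × r / (1 − (1 + r)^(−n))
Monthly rate r = 0.056/12 ≈ 0.00466667, n = 60 months
Denominator: 1 − (1 + 0.056/12)^(−60) = 0.243724
PMT = $139,961.75 × (0.056/12) / 0.243724
PMT = $2,679.90 per month

PMT = PV × r / (1-(1+r)^(-n)) = $2,679.90/month


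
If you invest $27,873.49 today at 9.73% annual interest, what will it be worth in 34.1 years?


Future value formula: FV = PV × (1 + r)^t
FV = $27,873.49 × (1 + 0.0973)^34.1
FV = $27,873.49 × 23.7189484
FV = $661,129.87

FV = PV × (1 + r)^t = $661,129.87


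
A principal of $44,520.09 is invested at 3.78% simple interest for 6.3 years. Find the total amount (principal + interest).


Total amount formula: A = P(1 + rt) = P + P·r·t
Interest: I = P × r × t = $44,520.09 × 0.0378 × 6.3 = $10,602.01
A = P + I = $44,520.09 + $10,602.01 = $55,122.10

A = P + I = P(1 + rt) = $55,122.10


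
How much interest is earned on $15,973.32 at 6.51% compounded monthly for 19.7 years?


Compound interest earned = final amount − principal.
A = P(1 + r/n)^(nt) = $15,973.32 × (1 + 0.0651/12)^(12 × 19.7) = $57,393.08
Interest = A − P = $57,393.08 − $15,973.32 = $41,419.76

Interest = A - P = $41,419.76


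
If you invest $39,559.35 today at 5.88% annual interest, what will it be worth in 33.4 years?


Future value formula: FV = PV × (1 + r)^t
FV = $39,559.35 × (1 + 0.0588)^33.4
FV = $39,559.35 × 6.7419472
FV = $266,707.05

FV = PV × (1 + r)^t = $266,707.05


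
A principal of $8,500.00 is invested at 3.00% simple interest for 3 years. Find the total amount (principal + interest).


Total amount formula: A = P(1 + rt) = P + P·r·t
Interest: I = P × r × t = $8,500.00 × 0.03 × 3 = $765.00
A = P + I = $8,500.00 + $765.00 = $9,265.00

A = P + I = P(1 + rt) = $9,265.00


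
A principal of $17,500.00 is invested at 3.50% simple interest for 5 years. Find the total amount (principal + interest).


Total amount formula: A = P(1 + rt) = P + P·r·t
Interest: I = P × r × t = $17,500.00 × 0.035 × 5 = $3,062.50
A = P + I = $17,500.00 + $3,062.50 = $20,562.50

A = P + I = P(1 + rt) = $20,562.50


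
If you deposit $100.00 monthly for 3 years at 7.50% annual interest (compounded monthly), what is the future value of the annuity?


Future value of an ordinary annuity: FV = PMT × ((1 + r)^n − 1) / r
Monthly rate r = 0.075/12 = 0.00625, n = 36
FV = $100.00 × ((1 + 0.075/12)^36 − 1) / (0.075/12)
FV = $100.00 × 40.231382
FV = $4,023.14

FV = PMT × ((1+r)^n - 1)/r = $4,023.14


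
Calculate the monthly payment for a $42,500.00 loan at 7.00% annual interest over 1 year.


Loan payment formula: PMT = PV × r / (1 − (1 + r)^(−n))
Monthly rate r = 0.07/12 ≈ 0.00583333, n = 12 months
Denominator: 1 − (1 + 0.07/12)^(−12) = 0.0674165
PMT = $42,500.00 × (0.07/12) / 0.0674165
PMT = $3,677.39 per month

PMT = PV × r / (1-(1+r)^(-n)) = $3,677.39/month


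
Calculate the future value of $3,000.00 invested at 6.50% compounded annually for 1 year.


Compound interest formula: A = P(1 + r/n)^(nt)
A = $3,000.00 × (1 + 0.065/1)^(1 × 1)
Growth factor: (1 + 0.065/1)^1 = 1.065000
A = $3,000.00 × 1.065000
A = $3,195.00

A = P(1 + r/n)^(nt) = $3,195.00


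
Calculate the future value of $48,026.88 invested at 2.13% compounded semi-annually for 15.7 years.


Compound interest formula: A = P(1 + r/n)^(nt)
A = $48,026.88 × (1 + 0.0213/2)^(2 × 15.7)
Growth factor: (1 + 0.0213/2)^31.4 = 1.3946477
A = $48,026.88 × 1.3946477
A = $66,980.58

A = P(1 + r/n)^(nt) = $66,980.58


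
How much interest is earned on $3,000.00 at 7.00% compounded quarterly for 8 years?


Compound interest earned = final amount − principal.
A = P(1 + r/n)^(nt) = $3,000.00 × (1 + 0.07/4)^(4 × 8) = $5,226.64
Interest = A − P = $5,226.64 − $3,000.00 = $2,226.64

Interest = A - P = $2,226.64


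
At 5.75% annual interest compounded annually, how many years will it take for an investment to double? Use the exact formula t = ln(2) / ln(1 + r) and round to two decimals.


Doubling condition: (1 + r)^t = 2
Take ln of both sides: t × ln(1 + r) = ln(2)
t = ln(2) / ln(1 + r)
t = 0.693147 / 0.055908
t = 12.40

t = ln(2) / ln(1 + r) = 12.40 years


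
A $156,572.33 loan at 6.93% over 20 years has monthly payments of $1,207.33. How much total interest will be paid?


Total paid over the life of the loan = PMT × n.
Total paid = $1,207.33 × 240 = $289,759.20
Total interest = total paid − principal = $289,759.20 − $156,572.33 = $133,186.87

Total interest = (PMT × n) - PV = $133,186.87


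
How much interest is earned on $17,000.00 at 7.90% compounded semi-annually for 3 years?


Compound interest earned = final amount − principal.
A = P(1 + r/n)^(nt) = $17,000.00 × (1 + 0.079/2)^(2 × 3) = $21,448.45
Interest = A − P = $21,448.45 − $17,000.00 = $4,448.45

Interest = A - P = $4,448.45


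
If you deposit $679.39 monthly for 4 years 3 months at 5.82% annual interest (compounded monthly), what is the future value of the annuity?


Future value of an ordinary annuity: FV = PMT × ((1 + r)^n − 1) / r
Monthly rate r = 0.0582/12 = 0.00485, n = 51
FV = $679.39 × ((1 + 0.0582/12)^51 − 1) / (0.0582/12)
FV = $679.39 × 57.703465
FV = $39,203.16

FV = PMT × ((1+r)^n - 1)/r = $39,203.16


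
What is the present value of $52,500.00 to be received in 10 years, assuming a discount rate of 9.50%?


Present value formula: PV = FV / (1 + r)^t
PV = $52,500.00 / (1 + 0.095)^10
PV = $52,500.00 / 2.478228
PV = $21,184.49

PV = FV / (1 + r)^t = $21,184.49


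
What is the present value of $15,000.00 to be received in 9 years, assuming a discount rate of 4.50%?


Present value formula: PV = FV / (1 + r)^t
PV = $15,000.00 / (1 + 0.045)^9
PV = $15,000.00 / 1.486095
PV = $10,093.57

PV = FV / (1 + r)^t = $10,093.57


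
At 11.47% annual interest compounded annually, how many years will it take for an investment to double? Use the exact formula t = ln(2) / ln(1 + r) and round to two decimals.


Doubling condition: (1 + r)^t = 2
Take ln of both sides: t × ln(1 + r) = ln(2)
t = ln(2) / ln(1 + r)
t = 0.693147 / 0.108585
t = 6.38

t = ln(2) / ln(1 + r) = 6.38 years


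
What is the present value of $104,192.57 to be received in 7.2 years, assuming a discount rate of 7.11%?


Present value formula: PV = FV / (1 + r)^t
PV = $104,192.57 / (1 + 0.0711)^7.2
PV = $104,192.57 / 1.6397443
PV = $63,541.96

PV = FV / (1 + r)^t = $63,541.96


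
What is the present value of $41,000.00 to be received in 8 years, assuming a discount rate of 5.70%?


Present value formula: PV = FV / (1 + r)^t
PV = $41,000.00 / (1 + 0.057)^8
PV = $41,000.00 / 1.5581164
PV = $26,313.82

PV = FV / (1 + r)^t = $26,313.82


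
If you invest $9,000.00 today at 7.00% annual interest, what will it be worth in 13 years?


Future value formula: FV = PV × (1 + r)^t
FV = $9,000.00 × (1 + 0.07)^13
FV = $9,000.00 × 2.4098450002
FV = $21,688.61

FV = PV × (1 + r)^t = $21,688.61


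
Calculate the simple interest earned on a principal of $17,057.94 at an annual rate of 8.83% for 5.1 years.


Simple interest formula: I = P × r × t
I = $17,057.94 × 0.0883 × 5.1
I = $7,681.70

I = P × r × t = $7,681.70


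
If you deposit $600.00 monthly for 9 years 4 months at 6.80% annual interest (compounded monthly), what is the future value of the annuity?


Future value of an ordinary annuity: FV = PMT × ((1 + r)^n − 1) / r
Monthly rate r = 0.068/12 ≈ 0.00566667, n = 112
FV = $600.00 × ((1 + 0.068/12)^112 − 1) / (0.068/12)
FV = $600.00 × 155.826507
FV = $93,495.90

FV = PMT × ((1+r)^n - 1)/r = $93,495.90


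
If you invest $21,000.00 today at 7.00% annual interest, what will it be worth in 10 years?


Future value formula: FV = PV × (1 + r)^t
FV = $21,000.00 × (1 + 0.07)^10
FV = $21,000.00 × 1.9671514
FV = $41,310.18

FV = PV × (1 + r)^t = $41,310.18


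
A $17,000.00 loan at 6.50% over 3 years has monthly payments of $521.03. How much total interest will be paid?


Total paid over the life of the loan = PMT × n.
Total paid = $521.03 × 36 = $18,757.08
Total interest = total paid − principal = $18,757.08 − $17,000.00 = $1,757.08

Total interest = (PMT × n) - PV = $1,757.08


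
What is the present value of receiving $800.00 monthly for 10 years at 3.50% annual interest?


Present value of an ordinary annuity: PV = PMT × (1 − (1 + r)^(−n)) / r
Monthly rate r = 0.035/12 ≈ 0.00291667, n = 120
PV = $800.00 × (1 − (1 + 0.035/12)^(−120)) / (0.035/12)
PV = $800.00 × 101.126685
PV = $80,901.35

PV = PMT × (1-(1+r)^(-n))/r = $80,901.35


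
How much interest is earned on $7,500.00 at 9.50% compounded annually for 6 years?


Compound interest earned = final amount − principal.
A = P(1 + r/n)^(nt) = $7,500.00 × (1 + 0.095/1)^(1 × 6) = $12,928.44
Interest = A − P = $12,928.44 − $7,500.00 = $5,428.44

Interest = A - P = $5,428.44


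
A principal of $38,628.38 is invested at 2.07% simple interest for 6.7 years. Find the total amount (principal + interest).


Total amount formula: A = P(1 + rt) = P + P·r·t
Interest: I = P × r × t = $38,628.38 × 0.0207 × 6.7 = $5,357.37
A = P + I = $38,628.38 + $5,357.37 = $43,985.75

A = P + I = P(1 + rt) = $43,985.75


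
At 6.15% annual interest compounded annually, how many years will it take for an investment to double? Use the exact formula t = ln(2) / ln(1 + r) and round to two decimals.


Doubling condition: (1 + r)^t = 2
Take ln of both sides: t × ln(1 + r) = ln(2)
t = ln(2) / ln(1 + r)
t = 0.693147 / 0.059683
t = 11.61

t = ln(2) / ln(1 + r) = 11.61 years


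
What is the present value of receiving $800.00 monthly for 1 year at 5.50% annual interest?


Present value of an ordinary annuity: PV = PMT × (1 − (1 + r)^(−n)) / r
Monthly rate r = 0.055/12 ≈ 0.00458333, n = 12
PV = $800.00 × (1 − (1 + 0.055/12)^(−12)) / (0.055/12)
PV = $800.00 × 11.650017
PV = $9,320.01

PV = PMT × (1-(1+r)^(-n))/r = $9,320.01


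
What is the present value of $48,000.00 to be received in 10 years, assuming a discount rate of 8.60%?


Present value formula: PV = FV / (1 + r)^t
PV = $48,000.00 / (1 + 0.086)^10
PV = $48,000.00 / 2.281909
PV = $21,035.02

PV = FV / (1 + r)^t = $21,035.02


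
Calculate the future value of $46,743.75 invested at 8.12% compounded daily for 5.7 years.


Compound interest formula: A = P(1 + r/n)^(nt)
A = $46,743.75 × (1 + 0.0812/365)^(365 × 5.7)
Growth factor: (1 + 0.0812/365)^2080.5 = 1.58849738
A = $46,743.75 × 1.58849738
A = $74,252.32

A = P(1 + r/n)^(nt) = $74,252.32


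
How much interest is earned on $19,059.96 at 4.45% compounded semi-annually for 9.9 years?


Compound interest earned = final amount − principal.
A = P(1 + r/n)^(nt) = $19,059.96 × (1 + 0.0445/2)^(2 × 9.9) = $29,468.16
Interest = A − P = $29,468.16 − $19,059.96 = $10,408.20

Interest = A - P = $10,408.20


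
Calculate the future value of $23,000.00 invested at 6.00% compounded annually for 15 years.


Compound interest formula: A = P(1 + r/n)^(nt)
A = $23,000.00 × (1 + 0.06/1)^(1 × 15)
Growth factor: (1 + 0.06/1)^15 = 2.3965582
A = $23,000.00 × 2.3965582
A = $55,120.84

A = P(1 + r/n)^(nt) = $55,120.84


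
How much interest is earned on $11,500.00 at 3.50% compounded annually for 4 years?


Compound interest earned = final amount − principal.
A = P(1 + r/n)^(nt) = $11,500.00 × (1 + 0.035/1)^(1 × 4) = $13,196.51
Interest = A − P = $13,196.51 − $11,500.00 = $1,696.51

Interest = A - P = $1,696.51


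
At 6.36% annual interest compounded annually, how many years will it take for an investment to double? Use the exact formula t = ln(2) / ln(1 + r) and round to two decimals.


Doubling condition: (1 + r)^t = 2
Take ln of both sides: t × ln(1 + r) = ln(2)
t = ln(2) / ln(1 + r)
t = 0.693147 / 0.061659
t = 11.24

t = ln(2) / ln(1 + r) = 11.24 years


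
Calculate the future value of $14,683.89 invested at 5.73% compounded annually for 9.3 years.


Compound interest formula: A = P(1 + r/n)^(nt)
A = $14,683.89 × (1 + 0.0573/1)^(1 × 9.3)
Growth factor: (1 + 0.0573/1)^9.3 = 1.6789724
A = $14,683.89 × 1.6789724
A = $24,653.85

A = P(1 + r/n)^(nt) = $24,653.85


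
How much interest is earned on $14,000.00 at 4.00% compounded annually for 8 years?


Compound interest earned = final amount − principal.
A = P(1 + r/n)^(nt) = $14,000.00 × (1 + 0.04/1)^(1 × 8) = $19,159.97
Interest = A − P = $19,159.97 − $14,000.00 = $5,159.97

Interest = A - P = $5,159.97


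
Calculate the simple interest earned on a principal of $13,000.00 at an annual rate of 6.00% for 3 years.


Simple interest formula: I = P × r × t
I = $13,000.00 × 0.06 × 3
I = $2,340.00

I = P × r × t = $2,340.00


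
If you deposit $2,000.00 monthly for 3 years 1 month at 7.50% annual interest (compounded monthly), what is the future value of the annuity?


Future value of an ordinary annuity: FV = PMT × ((1 + r)^n − 1) / r
Monthly rate r = 0.075/12 = 0.00625, n = 37
FV = $2,000.00 × ((1 + 0.075/12)^37 − 1) / (0.075/12)
FV = $2,000.00 × 41.482828
FV = $82,965.66

FV = PMT × ((1+r)^n - 1)/r = $82,965.66


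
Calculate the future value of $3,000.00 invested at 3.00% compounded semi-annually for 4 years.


Compound interest formula: A = P(1 + r/n)^(nt)
A = $3,000.00 × (1 + 0.03/2)^(2 × 4)
Growth factor: (1 + 0.03/2)^8 = 1.126493
A = $3,000.00 × 1.126493
A = $3,379.48

A = P(1 + r/n)^(nt) = $3,379.48


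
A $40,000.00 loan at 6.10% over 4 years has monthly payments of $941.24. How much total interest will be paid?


Total paid over the life of the loan = PMT × n.
Total paid = $941.24 × 48 = $45,179.52
Total interest = total paid − principal = $45,179.52 − $40,000.00 = $5,179.52

Total interest = (PMT × n) - PV = $5,179.52


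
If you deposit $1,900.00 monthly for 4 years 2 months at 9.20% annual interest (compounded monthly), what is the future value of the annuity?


Future value of an ordinary annuity: FV = PMT × ((1 + r)^n − 1) / r
Monthly rate r = 0.092/12 ≈ 0.00766667, n = 50
FV = $1,900.00 × ((1 + 0.092/12)^50 − 1) / (0.092/12)
FV = $1,900.00 × 60.655253
FV = $115,244.98

FV = PMT × ((1+r)^n - 1)/r = $115,244.98


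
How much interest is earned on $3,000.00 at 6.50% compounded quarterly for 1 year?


Compound interest earned = final amount − principal.
A = P(1 + r/n)^(nt) = $3,000.00 × (1 + 0.065/4)^(4 × 1) = $3,199.80
Interest = A − P = $3,199.80 − $3,000.00 = $199.80

Interest = A - P = $199.80


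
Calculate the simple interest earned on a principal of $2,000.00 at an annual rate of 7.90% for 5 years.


Simple interest formula: I = P × r × t
I = $2,000.00 × 0.079 × 5
I = $790.00

I = P × r × t = $790.00


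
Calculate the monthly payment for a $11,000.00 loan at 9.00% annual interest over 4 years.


Loan payment formula: PMT = PV × r / (1 − (1 + r)^(−n))
Monthly rate r = 0.09/12 = 0.0075, n = 48 months
Denominator: 1 − (1 + 0.09/12)^(−48) = 0.301386
PMT = $11,000.00 × (0.09/12) / 0.301386
PMT = $273.74 per month

PMT = PV × r / (1-(1+r)^(-n)) = $273.74/month


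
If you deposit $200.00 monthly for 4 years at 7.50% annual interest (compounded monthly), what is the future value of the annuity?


Future value of an ordinary annuity: FV = PMT × ((1 + r)^n − 1) / r
Monthly rate r = 0.075/12 = 0.00625, n = 48
FV = $200.00 × ((1 + 0.075/12)^48 − 1) / (0.075/12)
FV = $200.00 × 55.775864
FV = $11,155.17

FV = PMT × ((1+r)^n - 1)/r = $11,155.17


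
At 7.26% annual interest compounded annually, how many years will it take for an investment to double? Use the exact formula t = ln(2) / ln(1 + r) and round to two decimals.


Doubling condition: (1 + r)^t = 2
Take ln of both sides: t × ln(1 + r) = ln(2)
t = ln(2) / ln(1 + r)
t = 0.693147 / 0.070086
t = 9.89

t = ln(2) / ln(1 + r) = 9.89 years


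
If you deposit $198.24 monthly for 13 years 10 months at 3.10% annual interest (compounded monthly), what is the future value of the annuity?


Future value of an ordinary annuity: FV = PMT × ((1 + r)^n − 1) / r
Monthly rate r = 0.031/12 ≈ 0.00258333, n = 166
FV = $198.24 × ((1 + 0.031/12)^166 − 1) / (0.031/12)
FV = $198.24 × 206.948241
FV = $41,025.42

FV = PMT × ((1+r)^n - 1)/r = $41,025.42


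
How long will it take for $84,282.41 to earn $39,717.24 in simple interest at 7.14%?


Rearrange the simple interest formula for t:
I = P × r × t  ⇒  t = I / (P × r)
t = $39,717.24 / ($84,282.41 × 0.0714)
t = 6.6

t = I/(P×r) = 6.6 years


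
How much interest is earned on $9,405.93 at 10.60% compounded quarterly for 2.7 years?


Compound interest earned = final amount − principal.
A = P(1 + r/n)^(nt) = $9,405.93 × (1 + 0.106/4)^(4 × 2.7) = $12,476.09
Interest = A − P = $12,476.09 − $9,405.93 = $3,070.16

Interest = A - P = $3,070.16


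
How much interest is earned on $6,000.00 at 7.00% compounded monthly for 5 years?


Compound interest earned = final amount − principal.
A = P(1 + r/n)^(nt) = $6,000.00 × (1 + 0.07/12)^(12 × 5) = $8,505.75
Interest = A − P = $8,505.75 − $6,000.00 = $2,505.75

Interest = A - P = $2,505.75


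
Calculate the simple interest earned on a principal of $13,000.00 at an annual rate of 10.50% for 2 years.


Simple interest formula: I = P × r × t
I = $13,000.00 × 0.105 × 2
I = $2,730.00

I = P × r × t = $2,730.00


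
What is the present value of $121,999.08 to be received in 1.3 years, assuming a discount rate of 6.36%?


Present value formula: PV = FV / (1 + r)^t
PV = $121,999.08 / (1 + 0.0636)^1.3
PV = $121,999.08 / 1.0834574
PV = $112,601.64

PV = FV / (1 + r)^t = $112,601.64


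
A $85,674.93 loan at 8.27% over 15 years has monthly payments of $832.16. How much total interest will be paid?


Total paid over the life of the loan = PMT × n.
Total paid = $832.16 × 180 = $149,788.80
Total interest = total paid − principal = $149,788.80 − $85,674.93 = $64,113.87

Total interest = (PMT × n) - PV = $64,113.87


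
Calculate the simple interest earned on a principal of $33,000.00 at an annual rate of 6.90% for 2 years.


Simple interest formula: I = P × r × t
I = $33,000.00 × 0.069 × 2
I = $4,554.00

I = P × r × t = $4,554.00


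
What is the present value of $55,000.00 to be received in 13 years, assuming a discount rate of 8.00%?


Present value formula: PV = FV / (1 + r)^t
PV = $55,000.00 / (1 + 0.08)^13
PV = $55,000.00 / 2.7196237
PV = $20,223.39

PV = FV / (1 + r)^t = $20,223.39


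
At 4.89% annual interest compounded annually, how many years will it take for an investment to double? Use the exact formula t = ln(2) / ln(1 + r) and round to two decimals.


Doubling condition: (1 + r)^t = 2
Take ln of both sides: t × ln(1 + r) = ln(2)
t = ln(2) / ln(1 + r)
t = 0.693147 / 0.047742
t = 14.52

t = ln(2) / ln(1 + r) = 14.52 years


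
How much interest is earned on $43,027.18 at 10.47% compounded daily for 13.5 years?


Compound interest earned = final amount − principal.
A = P(1 + r/n)^(nt) = $43,027.18 × (1 + 0.1047/365)^(365 × 13.5) = $176,810.64
Interest = A − P = $176,810.64 − $43,027.18 = $133,783.46

Interest = A - P = $133,783.46


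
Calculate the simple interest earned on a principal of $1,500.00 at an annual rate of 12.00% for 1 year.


Simple interest formula: I = P × r × t
I = $1,500.00 × 0.12 × 1
I = $180.00

I = P × r × t = $180.00


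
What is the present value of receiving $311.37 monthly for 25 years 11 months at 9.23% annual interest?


Present value of an ordinary annuity: PV = PMT × (1 − (1 + r)^(−n)) / r
Monthly rate r = 0.0923/12 ≈ 0.00769167, n = 311
PV = $311.37 × (1 − (1 + 0.0923/12)^(−311)) / (0.0923/12)
PV = $311.37 × 118.013767
PV = $36,745.95

PV = PMT × (1-(1+r)^(-n))/r = $36,745.95


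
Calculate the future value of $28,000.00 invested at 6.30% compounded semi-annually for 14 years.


Compound interest formula: A = P(1 + r/n)^(nt)
A = $28,000.00 × (1 + 0.063/2)^(2 × 14)
Growth factor: (1 + 0.063/2)^28 = 2.3830794
A = $28,000.00 × 2.3830794
A = $66,726.22

A = P(1 + r/n)^(nt) = $66,726.22


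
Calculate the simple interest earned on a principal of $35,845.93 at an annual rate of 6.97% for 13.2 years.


Simple interest formula: I = P × r × t
I = $35,845.93 × 0.0697 × 13.2
I = $32,979.69

I = P × r × t = $32,979.69


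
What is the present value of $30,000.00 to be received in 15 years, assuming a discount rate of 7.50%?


Present value formula: PV = FV / (1 + r)^t
PV = $30,000.00 / (1 + 0.075)^15
PV = $30,000.00 / 2.958877
PV = $10,138.98

PV = FV / (1 + r)^t = $10,138.98


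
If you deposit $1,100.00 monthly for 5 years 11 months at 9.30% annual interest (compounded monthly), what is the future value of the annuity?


Future value of an ordinary annuity: FV = PMT × ((1 + r)^n − 1) / r
Monthly rate r = 0.093/12 = 0.00775, n = 71
FV = $1,100.00 × ((1 + 0.093/12)^71 − 1) / (0.093/12)
FV = $1,100.00 × 94.195184
FV = $103,614.70

FV = PMT × ((1+r)^n - 1)/r = $103,614.70


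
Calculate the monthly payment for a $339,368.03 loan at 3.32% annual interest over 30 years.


Loan payment formula: PMT = PV × r / (1 − (1 + r)^(−n))
Monthly rate r = 0.0332/12 ≈ 0.00276667, n = 360 months
Denominator: 1 − (1 + 0.0332/12)^(−360) = 0.630138
PMT = $339,368.03 × (0.0332/12) / 0.630138
PMT = $1,490.02 per month

PMT = PV × r / (1-(1+r)^(-n)) = $1,490.02/month


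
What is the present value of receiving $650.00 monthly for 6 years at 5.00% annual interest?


Present value of an ordinary annuity: PV = PMT × (1 − (1 + r)^(−n)) / r
Monthly rate r = 0.05/12 ≈ 0.00416667, n = 72
PV = $650.00 × (1 − (1 + 0.05/12)^(−72)) / (0.05/12)
PV = $650.00 × 62.092777
PV = $40,360.31

PV = PMT × (1-(1+r)^(-n))/r = $40,360.31


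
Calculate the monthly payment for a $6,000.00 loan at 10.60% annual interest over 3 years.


Loan payment formula: PMT = PV × r / (1 − (1 + r)^(−n))
Monthly rate r = 0.106/12 ≈ 0.00883333, n = 36 months
Denominator: 1 − (1 + 0.106/12)^(−36) = 0.271381
PMT = $6,000.00 × (0.106/12) / 0.271381
PMT = $195.30 per month

PMT = PV × r / (1-(1+r)^(-n)) = $195.30/month


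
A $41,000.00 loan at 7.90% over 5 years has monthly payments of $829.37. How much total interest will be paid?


Total paid over the life of the loan = PMT × n.
Total paid = $829.37 × 60 = $49,762.20
Total interest = total paid − principal = $49,762.20 − $41,000.00 = $8,762.20

Total interest = (PMT × n) - PV = $8,762.20


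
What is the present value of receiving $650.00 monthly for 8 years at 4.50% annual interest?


Present value of an ordinary annuity: PV = PMT × (1 − (1 + r)^(−n)) / r
Monthly rate r = 0.045/12 = 0.00375, n = 96
PV = $650.00 × (1 − (1 + 0.045/12)^(−96)) / (0.045/12)
PV = $650.00 × 80.494336
PV = $52,321.32

PV = PMT × (1-(1+r)^(-n))/r = $52,321.32


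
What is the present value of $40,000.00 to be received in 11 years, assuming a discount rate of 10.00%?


Present value formula: PV = FV / (1 + r)^t
PV = $40,000.00 / (1 + 0.1)^11
PV = $40,000.00 / 2.8531167
PV = $14,019.76

PV = FV / (1 + r)^t = $14,019.76


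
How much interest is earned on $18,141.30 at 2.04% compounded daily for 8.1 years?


Compound interest earned = final amount − principal.
A = P(1 + r/n)^(nt) = $18,141.30 × (1 + 0.0204/365)^(365 × 8.1) = $21,400.76
Interest = A − P = $21,400.76 − $18,141.30 = $3,259.46

Interest = A - P = $3,259.46


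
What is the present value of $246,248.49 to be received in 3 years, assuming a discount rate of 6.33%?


Present value formula: PV = FV / (1 + r)^t
PV = $246,248.49 / (1 + 0.0633)^3
PV = $246,248.49 / 1.2021743
PV = $204,835.93

PV = FV / (1 + r)^t = $204,835.93


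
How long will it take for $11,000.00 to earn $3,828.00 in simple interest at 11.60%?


Rearrange the simple interest formula for t:
I = P × r × t  ⇒  t = I / (P × r)
t = $3,828.00 / ($11,000.00 × 0.116)
t = 3

t = I/(P×r) = 3 years


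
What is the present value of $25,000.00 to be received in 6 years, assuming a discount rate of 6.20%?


Present value formula: PV = FV / (1 + r)^t
PV = $25,000.00 / (1 + 0.062)^6
PV = $25,000.00 / 1.4346538
PV = $17,425.81

PV = FV / (1 + r)^t = $17,425.81


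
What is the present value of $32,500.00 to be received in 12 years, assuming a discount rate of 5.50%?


Present value formula: PV = FV / (1 + r)^t
PV = $32,500.00 / (1 + 0.055)^12
PV = $32,500.00 / 1.901207
PV = $17,094.40

PV = FV / (1 + r)^t = $17,094.40


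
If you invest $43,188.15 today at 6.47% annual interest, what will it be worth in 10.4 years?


Future value formula: FV = PV × (1 + r)^t
FV = $43,188.15 × (1 + 0.0647)^10.4
FV = $43,188.15 × 1.9193909
FV = $82,894.94

FV = PV × (1 + r)^t = $82,894.94


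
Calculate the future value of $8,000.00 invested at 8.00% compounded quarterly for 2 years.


Compound interest formula: A = P(1 + r/n)^(nt)
A = $8,000.00 × (1 + 0.08/4)^(4 × 2)
Growth factor: (1 + 0.08/4)^8 = 1.1716594
A = $8,000.00 × 1.1716594
A = $9,373.28

A = P(1 + r/n)^(nt) = $9,373.28


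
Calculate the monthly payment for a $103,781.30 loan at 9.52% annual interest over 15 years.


Loan payment formula: PMT = PV × r / (1 − (1 + r)^(−n))
Monthly rate r = 0.0952/12 ≈ 0.00793333, n = 180 months
Denominator: 1 − (1 + 0.0952/12)^(−180) = 0.758857
PMT = $103,781.30 × (0.0952/12) / 0.758857
PMT = $1,084.96 per month

PMT = PV × r / (1-(1+r)^(-n)) = $1,084.96/month


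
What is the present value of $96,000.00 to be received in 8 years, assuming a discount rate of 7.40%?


Present value formula: PV = FV / (1 + r)^t
PV = $96,000.00 / (1 + 0.074)^8
PV = $96,000.00 / 1.7702486
PV = $54,229.67

PV = FV / (1 + r)^t = $54,229.67


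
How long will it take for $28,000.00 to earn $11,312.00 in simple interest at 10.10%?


Rearrange the simple interest formula for t:
I = P × r × t  ⇒  t = I / (P × r)
t = $11,312.00 / ($28,000.00 × 0.101)
t = 4

t = I/(P×r) = 4 years


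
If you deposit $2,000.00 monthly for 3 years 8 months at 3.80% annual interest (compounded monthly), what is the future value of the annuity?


Future value of an ordinary annuity: FV = PMT × ((1 + r)^n − 1) / r
Monthly rate r = 0.038/12 ≈ 0.00316667, n = 44
FV = $2,000.00 × ((1 + 0.038/12)^44 − 1) / (0.038/12)
FV = $2,000.00 × 47.132897
FV = $94,265.79

FV = PMT × ((1+r)^n - 1)/r = $94,265.79


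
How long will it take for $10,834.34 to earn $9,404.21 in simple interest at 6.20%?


Rearrange the simple interest formula for t:
I = P × r × t  ⇒  t = I / (P × r)
t = $9,404.21 / ($10,834.34 × 0.062)
t = 14

t = I/(P×r) = 14 years


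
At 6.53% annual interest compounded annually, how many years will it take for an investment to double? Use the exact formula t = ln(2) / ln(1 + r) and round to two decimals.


Doubling condition: (1 + r)^t = 2
Take ln of both sides: t × ln(1 + r) = ln(2)
t = ln(2) / ln(1 + r)
t = 0.693147 / 0.063256
t = 10.96

t = ln(2) / ln(1 + r) = 10.96 years


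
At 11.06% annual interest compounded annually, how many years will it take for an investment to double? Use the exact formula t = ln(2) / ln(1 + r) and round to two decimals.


Doubling condition: (1 + r)^t = 2
Take ln of both sides: t × ln(1 + r) = ln(2)
t = ln(2) / ln(1 + r)
t = 0.693147 / 0.104900
t = 6.61

t = ln(2) / ln(1 + r) = 6.61 years


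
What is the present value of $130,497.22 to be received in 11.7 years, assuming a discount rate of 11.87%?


Present value formula: PV = FV / (1 + r)^t
PV = $130,497.22 / (1 + 0.1187)^11.7
PV = $130,497.22 / 3.714921
PV = $35,127.86

PV = FV / (1 + r)^t = $35,127.86


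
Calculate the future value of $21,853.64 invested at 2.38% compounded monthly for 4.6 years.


Compound interest formula: A = P(1 + r/n)^(nt)
A = $21,853.64 × (1 + 0.0238/12)^(12 × 4.6)
Growth factor: (1 + 0.0238/12)^55.2 = 1.1155768
A = $21,853.64 × 1.1155768
A = $24,379.41

A = P(1 + r/n)^(nt) = $24,379.41


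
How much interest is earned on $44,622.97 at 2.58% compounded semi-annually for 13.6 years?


Compound interest earned = final amount − principal.
A = P(1 + r/n)^(nt) = $44,622.97 × (1 + 0.0258/2)^(2 × 13.6) = $63,236.70
Interest = A − P = $63,236.70 − $44,622.97 = $18,613.73

Interest = A - P = $18,613.73


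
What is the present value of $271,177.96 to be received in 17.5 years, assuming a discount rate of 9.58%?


Present value formula: PV = FV / (1 + r)^t
PV = $271,177.96 / (1 + 0.0958)^17.5
PV = $271,177.96 / 4.957899
PV = $54,696.14

PV = FV / (1 + r)^t = $54,696.14


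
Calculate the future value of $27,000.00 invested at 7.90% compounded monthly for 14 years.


Compound interest formula: A = P(1 + r/n)^(nt)
A = $27,000.00 × (1 + 0.079/12)^(12 × 14)
Growth factor: (1 + 0.079/12)^168 = 3.0113104
A = $27,000.00 × 3.0113104
A = $81,305.38

A = P(1 + r/n)^(nt) = $81,305.38


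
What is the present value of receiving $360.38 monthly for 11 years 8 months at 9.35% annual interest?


Present value of an ordinary annuity: PV = PMT × (1 − (1 + r)^(−n)) / r
Monthly rate r = 0.0935/12 ≈ 0.00779167, n = 140
PV = $360.38 × (1 − (1 + 0.0935/12)^(−140)) / (0.0935/12)
PV = $360.38 × 85.044745
PV = $30,648.43

PV = PMT × (1-(1+r)^(-n))/r = $30,648.43


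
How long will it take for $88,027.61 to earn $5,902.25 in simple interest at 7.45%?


Rearrange the simple interest formula for t:
I = P × r × t  ⇒  t = I / (P × r)
t = $5,902.25 / ($88,027.61 × 0.0745)
t = 0.9

t = I/(P×r) = 0.9 years


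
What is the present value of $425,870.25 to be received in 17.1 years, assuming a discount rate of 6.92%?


Present value formula: PV = FV / (1 + r)^t
PV = $425,870.25 / (1 + 0.0692)^17.1
PV = $425,870.25 / 3.139844
PV = $135,634.21

PV = FV / (1 + r)^t = $135,634.21


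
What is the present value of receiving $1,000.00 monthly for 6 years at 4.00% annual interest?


Present value of an ordinary annuity: PV = PMT × (1 − (1 + r)^(−n)) / r
Monthly rate r = 0.04/12 ≈ 0.00333333, n = 72
PV = $1,000.00 × (1 − (1 + 0.04/12)^(−72)) / (0.04/12)
PV = $1,000.00 × 63.917437
PV = $63,917.44

PV = PMT × (1-(1+r)^(-n))/r = $63,917.44


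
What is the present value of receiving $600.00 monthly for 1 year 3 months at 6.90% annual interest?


Present value of an ordinary annuity: PV = PMT × (1 − (1 + r)^(−n)) / r
Monthly rate r = 0.069/12 = 0.00575, n = 15
PV = $600.00 × (1 − (1 + 0.069/12)^(−15)) / (0.069/12)
PV = $600.00 × 14.331913
PV = $8,599.15

PV = PMT × (1-(1+r)^(-n))/r = $8,599.15


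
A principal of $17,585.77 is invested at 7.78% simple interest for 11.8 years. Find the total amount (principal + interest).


Total amount formula: A = P(1 + rt) = P + P·r·t
Interest: I = P × r × t = $17,585.77 × 0.0778 × 11.8 = $16,144.44
A = P + I = $17,585.77 + $16,144.44 = $33,730.21

A = P + I = P(1 + rt) = $33,730.21


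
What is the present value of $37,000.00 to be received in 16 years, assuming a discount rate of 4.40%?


Present value formula: PV = FV / (1 + r)^t
PV = $37,000.00 / (1 + 0.044)^16
PV = $37,000.00 / 1.991627
PV = $18,577.78

PV = FV / (1 + r)^t = $18,577.78


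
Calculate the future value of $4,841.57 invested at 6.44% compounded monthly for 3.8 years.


Compound interest formula: A = P(1 + r/n)^(nt)
A = $4,841.57 × (1 + 0.0644/12)^(12 × 3.8)
Growth factor: (1 + 0.0644/12)^45.6 = 1.276428
A = $4,841.57 × 1.276428
A = $6,179.92

A = P(1 + r/n)^(nt) = $6,179.92


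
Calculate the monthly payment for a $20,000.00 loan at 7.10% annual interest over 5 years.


Loan payment formula: PMT = PV × r / (1 − (1 + r)^(−n))
Monthly rate r = 0.071/12 ≈ 0.00591667, n = 60 months
Denominator: 1 − (1 + 0.071/12)^(−60) = 0.298093
PMT = $20,000.00 × (0.071/12) / 0.298093
PMT = $396.97 per month

PMT = PV × r / (1-(1+r)^(-n)) = $396.97/month


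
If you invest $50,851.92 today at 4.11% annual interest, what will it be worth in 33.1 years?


Future value formula: FV = PV × (1 + r)^t
FV = $50,851.92 × (1 + 0.0411)^33.1
FV = $50,851.92 × 3.79314966
FV = $192,888.94

FV = PV × (1 + r)^t = $192,888.94


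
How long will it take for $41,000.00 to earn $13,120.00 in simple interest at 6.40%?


Rearrange the simple interest formula for t:
I = P × r × t  ⇒  t = I / (P × r)
t = $13,120.00 / ($41,000.00 × 0.064)
t = 5

t = I/(P×r) = 5 years


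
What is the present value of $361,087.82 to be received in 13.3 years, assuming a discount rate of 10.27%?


Present value formula: PV = FV / (1 + r)^t
PV = $361,087.82 / (1 + 0.1027)^13.3
PV = $361,087.82 / 3.6701438
PV = $98,385.20

PV = FV / (1 + r)^t = $98,385.20


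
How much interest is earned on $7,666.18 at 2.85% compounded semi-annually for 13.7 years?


Compound interest earned = final amount − principal.
A = P(1 + r/n)^(nt) = $7,666.18 × (1 + 0.0285/2)^(2 × 13.7) = $11,296.72
Interest = A − P = $11,296.72 − $7,666.18 = $3,630.54

Interest = A - P = $3,630.54


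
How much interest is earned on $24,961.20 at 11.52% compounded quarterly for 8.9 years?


Compound interest earned = final amount − principal.
A = P(1 + r/n)^(nt) = $24,961.20 × (1 + 0.1152/4)^(4 × 8.9) = $68,587.90
Interest = A − P = $68,587.90 − $24,961.20 = $43,626.70

Interest = A - P = $43,626.70


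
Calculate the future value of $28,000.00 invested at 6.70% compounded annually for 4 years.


Compound interest formula: A = P(1 + r/n)^(nt)
A = $28,000.00 × (1 + 0.067/1)^(1 × 4)
Growth factor: (1 + 0.067/1)^4 = 1.296157
A = $28,000.00 × 1.296157
A = $36,292.40

A = P(1 + r/n)^(nt) = $36,292.40


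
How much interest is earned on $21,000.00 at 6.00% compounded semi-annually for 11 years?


Compound interest earned = final amount − principal.
A = P(1 + r/n)^(nt) = $21,000.00 × (1 + 0.06/2)^(2 × 11) = $40,238.17
Interest = A − P = $40,238.17 − $21,000.00 = $19,238.17

Interest = A - P = $19,238.17


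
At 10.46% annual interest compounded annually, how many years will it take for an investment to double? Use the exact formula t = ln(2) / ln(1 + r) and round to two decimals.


Doubling condition: (1 + r)^t = 2
Take ln of both sides: t × ln(1 + r) = ln(2)
t = ln(2) / ln(1 + r)
t = 0.693147 / 0.099483
t = 6.97

t = ln(2) / ln(1 + r) = 6.97 years


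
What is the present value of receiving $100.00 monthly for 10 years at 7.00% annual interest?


Present value of an ordinary annuity: PV = PMT × (1 − (1 + r)^(−n)) / r
Monthly rate r = 0.07/12 ≈ 0.00583333, n = 120
PV = $100.00 × (1 − (1 + 0.07/12)^(−120)) / (0.07/12)
PV = $100.00 × 86.126354
PV = $8,612.64

PV = PMT × (1-(1+r)^(-n))/r = $8,612.64


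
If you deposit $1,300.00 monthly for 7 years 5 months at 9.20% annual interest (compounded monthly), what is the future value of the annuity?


Future value of an ordinary annuity: FV = PMT × ((1 + r)^n − 1) / r
Monthly rate r = 0.092/12 ≈ 0.00766667, n = 89
FV = $1,300.00 × ((1 + 0.092/12)^89 − 1) / (0.092/12)
FV = $1,300.00 × 126.958286
FV = $165,045.77

FV = PMT × ((1+r)^n - 1)/r = $165,045.77


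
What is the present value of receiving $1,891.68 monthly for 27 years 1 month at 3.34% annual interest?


Present value of an ordinary annuity: PV = PMT × (1 − (1 + r)^(−n)) / r
Monthly rate r = 0.0334/12 ≈ 0.00278333, n = 325
PV = $1,891.68 × (1 − (1 + 0.0334/12)^(−325)) / (0.0334/12)
PV = $1,891.68 × 213.693651
PV = $404,240.01

PV = PMT × (1-(1+r)^(-n))/r = $404,240.01


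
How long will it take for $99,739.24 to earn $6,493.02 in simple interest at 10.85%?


Rearrange the simple interest formula for t:
I = P × r × t  ⇒  t = I / (P × r)
t = $6,493.02 / ($99,739.24 × 0.1085)
t = 0.6

t = I/(P×r) = 0.6 years
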